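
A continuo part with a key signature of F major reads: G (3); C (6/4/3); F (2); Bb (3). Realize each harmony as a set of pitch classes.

G, Bb, D | C, E, F, A | F, G, Bb, D | Bb, D, F

G (5/3): G, Bb, D.
C (6/4/3): C, E, F, A.
F (6/4/2): F, G, Bb, D.
Bb (5/3): Bb, D, F.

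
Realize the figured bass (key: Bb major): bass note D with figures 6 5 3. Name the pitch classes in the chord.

A third above D in this key is F.
A fifth above D in this key is A.
A sixth above D in this key is Bb.
Together with the bass D, this spells Bb major seventh in first inversion.

D, F, A, Bb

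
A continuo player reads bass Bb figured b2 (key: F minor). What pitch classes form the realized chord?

The written figures b2 are shorthand for 6/4/2: the 6/4 are implied.
A second above Bb in this key is C, lowered to Cb by the flat.
A fourth above Bb in this key is Eb.
A sixth above Bb in this key is G.
Together with the bass Bb, this spells Cb augmented major seventh in third inversion.

Bb, Cb, Eb, G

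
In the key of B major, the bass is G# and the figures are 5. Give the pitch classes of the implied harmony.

The written figures 5 are shorthand for 5/3: the 3 is implied.
A third above G# in this key is B.
A fifth above G# in this key is D#.
Together with the bass G#, this spells G# minor in root position.

G#, B, D#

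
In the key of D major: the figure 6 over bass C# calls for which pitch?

A

Counting 5 letter steps above C# lands on A; in D major, that letter is A.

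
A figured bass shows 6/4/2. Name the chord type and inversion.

Intervals of 6/4/2 above the bass form a seventh chord; the bass is the seventh, so this is third inversion.

seventh chord, third inversion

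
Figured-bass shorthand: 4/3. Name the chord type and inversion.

4/3 is shorthand for 6/4/3.
Intervals of 6/4/3 above the bass form a seventh chord; the bass is the fifth, so this is second inversion.

seventh chord, second inversion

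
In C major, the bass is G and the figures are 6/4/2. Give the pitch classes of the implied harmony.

A second above G in this key is A.
A fourth above G in this key is C.
A sixth above G in this key is E.
Together with the bass G, this spells A minor seventh in third inversion.

G, A, C, E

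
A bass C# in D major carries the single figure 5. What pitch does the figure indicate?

Counting 4 letter steps above C# lands on G; in D major, that letter is G.

G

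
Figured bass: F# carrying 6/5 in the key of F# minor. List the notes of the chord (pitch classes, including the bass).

The written figures 6/5 are shorthand for 6/5/3: the 3 is implied.
A third above F# in this key is A.
A fifth above F# in this key is C#.
A sixth above F# in this key is D.
Together with the bass F#, this spells D major seventh in first inversion.

F#, A, C#, D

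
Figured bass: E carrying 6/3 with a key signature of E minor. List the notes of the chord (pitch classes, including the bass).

A third above E in this key is G.
A sixth above E in this key is C.
Together with the bass E, this spells C major in first inversion.

E, G, C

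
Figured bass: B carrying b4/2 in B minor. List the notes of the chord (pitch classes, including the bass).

The written figures b4/2 are shorthand for 6/4/2: the 6 is implied.
A second above B in this key is C#.
A fourth above B in this key is E, lowered to Eb by the flat.
A sixth above B in this key is G.

B, C#, Eb, G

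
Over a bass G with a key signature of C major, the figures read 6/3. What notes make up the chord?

A third above G in this key is B.
A sixth above G in this key is E.
Together with the bass G, this spells E minor in first inversion.

G, B, E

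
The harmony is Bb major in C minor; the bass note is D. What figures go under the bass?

D is the third of Bb major, so the chord is in first inversion.
A triad in first inversion is figured 6/3, conventionally abbreviated 6.

6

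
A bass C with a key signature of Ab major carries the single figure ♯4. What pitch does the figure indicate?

Counting 3 letter steps above C lands on F; in Ab major, that letter is F.
The #4 figure raises it a semitone, giving F#.

F#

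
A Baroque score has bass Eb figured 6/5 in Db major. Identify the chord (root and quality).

C half-diminished seventh

The figures 6/5 indicate a seventh chord in first inversion.
In first inversion the root lies a sixth above the bass: a sixth above Eb in Db major is C.
The chord tones are Eb, Gb, Bb, C, giving C half-diminished seventh.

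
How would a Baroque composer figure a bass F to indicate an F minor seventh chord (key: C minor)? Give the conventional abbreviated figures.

F is the root of F minor seventh, so the chord is in root position.
A seventh chord in root position is figured 7/5/3, conventionally abbreviated 7.

7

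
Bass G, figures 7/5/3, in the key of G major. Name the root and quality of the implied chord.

G major seventh

The figures 7/5/3 indicate a seventh chord in root position.
In root position the bass is the root, so the root is G.
The chord tones are G, B, D, F#, giving G major seventh.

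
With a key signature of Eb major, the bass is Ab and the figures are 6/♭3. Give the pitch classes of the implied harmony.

Ab, Cb, F

A third above Ab in this key is C, lowered to Cb by the flat.
A sixth above Ab in this key is F.
Together with the bass Ab, this spells F diminished in first inversion.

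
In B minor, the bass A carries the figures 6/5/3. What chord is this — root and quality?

F# minor seventh

The figures 6/5/3 indicate a seventh chord in first inversion.
In first inversion the root lies a sixth above the bass: a sixth above A in B minor is F#.
The chord tones are A, C#, E, F#, giving F# minor seventh.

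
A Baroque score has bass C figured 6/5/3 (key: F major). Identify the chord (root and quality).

The figures 6/5/3 indicate a seventh chord in first inversion.
In first inversion the root lies a sixth above the bass: a sixth above C in F major is A.
The chord tones are C, E, G, A, giving A minor seventh.

A minor seventh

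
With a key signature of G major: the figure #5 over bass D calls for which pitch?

Counting 4 letter steps above D lands on A; in G major, that letter is A.
The #5 figure raises it a semitone, giving A#.

A#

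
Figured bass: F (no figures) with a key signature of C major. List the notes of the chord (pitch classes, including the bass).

An unfigured bass implies 5/3.
A third above F in this key is A.
A fifth above F in this key is C.
Together with the bass F, this spells F major in root position.

F, A, C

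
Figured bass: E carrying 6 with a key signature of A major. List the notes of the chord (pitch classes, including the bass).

E, G#, C#

The written figures 6 are shorthand for 6/3: the 3 is implied.
A third above E in this key is G#.
A sixth above E in this key is C#.
Together with the bass E, this spells C# minor in first inversion.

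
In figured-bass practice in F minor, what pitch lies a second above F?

Counting 1 letter step above F lands on G; in F minor, that letter is G.

G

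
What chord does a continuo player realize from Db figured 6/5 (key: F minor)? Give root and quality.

Bb minor seventh

The figures 6/5 indicate a seventh chord in first inversion.
In first inversion the root lies a sixth above the bass: a sixth above Db in F minor is Bb.
The chord tones are Db, F, Ab, Bb, giving Bb minor seventh.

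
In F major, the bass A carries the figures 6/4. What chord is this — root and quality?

D minor

The figures 6/4 indicate a triad in second inversion.
In second inversion the root lies a fourth above the bass: a fourth above A in F major is D.
The chord tones are A, D, F, giving D minor.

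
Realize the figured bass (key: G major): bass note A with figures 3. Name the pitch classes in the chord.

A, C, E

The written figures 3 are shorthand for 5/3: the 5 is implied.
A third above A in this key is C.
A fifth above A in this key is E.
Together with the bass A, this spells A minor in root position.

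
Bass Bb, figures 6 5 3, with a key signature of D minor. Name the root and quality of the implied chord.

G minor seventh

The figures 6 5 3 indicate a seventh chord in first inversion.
In first inversion the root lies a sixth above the bass: a sixth above Bb in D minor is G.
The chord tones are Bb, D, F, G, giving G minor seventh.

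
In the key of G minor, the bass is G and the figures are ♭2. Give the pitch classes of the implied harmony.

G, Ab, C, Eb

The written figures ♭2 are shorthand for 6/4/2: the 6/4 are implied.
A second above G in this key is A, lowered to Ab by the flat.
A fourth above G in this key is C.
A sixth above G in this key is Eb.
Together with the bass G, this spells Ab major seventh in third inversion.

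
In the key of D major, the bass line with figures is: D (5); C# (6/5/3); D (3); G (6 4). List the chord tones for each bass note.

D, F#, A | C#, E, G, A | D, F#, A | G, C#, E

D (5/3): D, F#, A.
C# (6/5/3): C#, E, G, A.
D (5/3): D, F#, A.
G (6/4): G, C#, E.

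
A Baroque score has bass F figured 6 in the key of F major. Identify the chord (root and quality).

The figures 6 indicate a triad in first inversion.
In first inversion the root lies a sixth above the bass: a sixth above F in F major is D.
The chord tones are F, A, D, giving D minor.

D minor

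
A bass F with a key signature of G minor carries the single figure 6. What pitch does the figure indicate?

D

Counting 5 letter steps above F lands on D; in G minor, that letter is D.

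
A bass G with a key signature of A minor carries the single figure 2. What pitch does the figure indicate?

Counting 1 letter step above G lands on A; in A minor, that letter is A.

A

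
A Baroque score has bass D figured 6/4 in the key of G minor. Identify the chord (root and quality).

The figures 6/4 indicate a triad in second inversion.
In second inversion the root lies a fourth above the bass: a fourth above D in G minor is G.
The chord tones are D, G, Bb, giving G minor.

G minor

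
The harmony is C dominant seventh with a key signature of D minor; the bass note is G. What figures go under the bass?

G is the fifth of C dominant seventh, so the chord is in second inversion.
A seventh chord in second inversion is figured 6/4/3, conventionally abbreviated 4/3.

4/3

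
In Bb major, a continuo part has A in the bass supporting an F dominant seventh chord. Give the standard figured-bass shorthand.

A is the third of F dominant seventh, so the chord is in first inversion.
A seventh chord in first inversion is figured 6/5/3, conventionally abbreviated 6/5.

6/5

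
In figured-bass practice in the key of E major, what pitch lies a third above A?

C#

Counting 2 letter steps above A lands on C; in E major, that letter is C#.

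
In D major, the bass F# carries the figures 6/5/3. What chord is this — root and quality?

D major seventh

The figures 6/5/3 indicate a seventh chord in first inversion.
In first inversion the root lies a sixth above the bass: a sixth above F# in D major is D.
The chord tones are F#, A, C#, D, giving D major seventh.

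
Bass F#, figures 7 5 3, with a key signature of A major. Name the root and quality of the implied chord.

The figures 7 5 3 indicate a seventh chord in root position.
In root position the bass is the root, so the root is F#.
The chord tones are F#, A, C#, E, giving F# minor seventh.

F# minor seventh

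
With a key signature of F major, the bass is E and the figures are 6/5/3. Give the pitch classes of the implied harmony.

E, G, Bb, C

A third above E in this key is G.
A fifth above E in this key is Bb.
A sixth above E in this key is C.
Together with the bass E, this spells C dominant seventh in first inversion.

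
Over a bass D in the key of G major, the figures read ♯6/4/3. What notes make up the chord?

A third above D in this key is F#.
A fourth above D in this key is G.
A sixth above D in this key is B, raised to B# by the sharp.

D, F#, G, B#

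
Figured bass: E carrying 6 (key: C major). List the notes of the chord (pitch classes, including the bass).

E, G, C

The written figures 6 are shorthand for 6/3: the 3 is implied.
A third above E in this key is G.
A sixth above E in this key is C.
Together with the bass E, this spells C major in first inversion.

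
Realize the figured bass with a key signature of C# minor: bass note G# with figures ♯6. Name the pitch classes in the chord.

G#, B, E#

The written figures ♯6 are shorthand for 6/3: the 3 is implied.
A third above G# in this key is B.
A sixth above G# in this key is E, raised to E# by the sharp.
Together with the bass G#, this spells E# diminished in first inversion.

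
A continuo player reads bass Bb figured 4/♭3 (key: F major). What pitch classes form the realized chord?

The written figures 4/♭3 are shorthand for 6/4/3: the 6 is implied.
A third above Bb in this key is D, lowered to Db by the flat.
A fourth above Bb in this key is E.
A sixth above Bb in this key is G.
Together with the bass Bb, this spells E diminished seventh in second inversion.

Bb, Db, E, G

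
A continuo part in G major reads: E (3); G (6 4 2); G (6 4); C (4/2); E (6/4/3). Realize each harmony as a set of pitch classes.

E, G, B | G, A, C, E | G, C, E | C, D, F#, A | E, G, A, C

E (5/3): E, G, B.
G (6/4/2): G, A, C, E.
G (6/4): G, C, E.
C (6/4/2): C, D, F#, A.
E (6/4/3): E, G, A, C.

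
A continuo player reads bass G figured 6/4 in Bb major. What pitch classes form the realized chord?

A fourth above G in this key is C.
A sixth above G in this key is Eb.
Together with the bass G, this spells C minor in second inversion.

G, C, Eb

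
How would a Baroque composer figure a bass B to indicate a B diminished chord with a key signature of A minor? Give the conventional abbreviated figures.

no figures

B is the root of B diminished, so the chord is in root position.
A triad in root position is figured 5/3, conventionally abbreviated (no figures — root-position triad).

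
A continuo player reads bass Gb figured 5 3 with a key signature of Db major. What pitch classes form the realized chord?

A third above Gb in this key is Bb.
A fifth above Gb in this key is Db.
Together with the bass Gb, this spells Gb major in root position.

Gb, Bb, Db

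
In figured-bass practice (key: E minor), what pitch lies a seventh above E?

Counting 6 letter steps above E lands on D; in E minor, that letter is D.

D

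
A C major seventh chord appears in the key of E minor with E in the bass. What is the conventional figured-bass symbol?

6/5

E is the third of C major seventh, so the chord is in first inversion.
A seventh chord in first inversion is figured 6/5/3, conventionally abbreviated 6/5.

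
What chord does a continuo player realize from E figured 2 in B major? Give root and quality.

The figures 2 indicate a seventh chord in third inversion.
In third inversion the root lies a second above the bass: a second above E in B major is F#.
The chord tones are E, F#, A#, C#, giving F# dominant seventh.

F# dominant seventh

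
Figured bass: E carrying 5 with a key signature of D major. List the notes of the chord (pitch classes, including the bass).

The written figures 5 are shorthand for 5/3: the 3 is implied.
A third above E in this key is G.
A fifth above E in this key is B.
Together with the bass E, this spells E minor in root position.

E, G, B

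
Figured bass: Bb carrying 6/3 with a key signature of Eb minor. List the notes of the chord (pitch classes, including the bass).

Bb, Db, Gb

A third above Bb in this key is Db.
A sixth above Bb in this key is Gb.
Together with the bass Bb, this spells Gb major in first inversion.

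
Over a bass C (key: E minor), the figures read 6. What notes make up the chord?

The written figures 6 are shorthand for 6/3: the 3 is implied.
A third above C in this key is E.
A sixth above C in this key is A.
Together with the bass C, this spells A minor in first inversion.

C, E, A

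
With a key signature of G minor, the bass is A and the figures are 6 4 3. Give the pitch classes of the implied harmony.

A third above A in this key is C.
A fourth above A in this key is D.
A sixth above A in this key is F.
Together with the bass A, this spells D minor seventh in second inversion.

A, C, D, F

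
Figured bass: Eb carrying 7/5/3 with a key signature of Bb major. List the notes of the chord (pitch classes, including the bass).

Eb, G, Bb, D

A third above Eb in this key is G.
A fifth above Eb in this key is Bb.
A seventh above Eb in this key is D.
Together with the bass Eb, this spells Eb major seventh in root position.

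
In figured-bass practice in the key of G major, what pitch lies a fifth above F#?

C

Counting 4 letter steps above F# lands on C; in G major, that letter is C.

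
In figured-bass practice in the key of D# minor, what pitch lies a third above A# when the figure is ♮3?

C

Counting 2 letter steps above A# lands on C; in D# minor, that letter is C#.
The ♮3 figure makes it natural, giving C.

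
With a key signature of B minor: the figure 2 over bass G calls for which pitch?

Counting 1 letter step above G lands on A; in B minor, that letter is A.

A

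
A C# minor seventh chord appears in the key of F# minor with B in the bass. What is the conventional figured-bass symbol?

B is the seventh of C# minor seventh, so the chord is in third inversion.
A seventh chord in third inversion is figured 6/4/2, conventionally abbreviated 4/2.

4/2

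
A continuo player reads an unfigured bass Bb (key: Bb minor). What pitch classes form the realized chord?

Bb, Db, F

An unfigured bass implies 5/3.
A third above Bb in this key is Db.
A fifth above Bb in this key is F.
Together with the bass Bb, this spells Bb minor in root position.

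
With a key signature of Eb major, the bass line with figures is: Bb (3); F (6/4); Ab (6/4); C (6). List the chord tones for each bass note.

Bb (5/3): Bb, D, F.
F (6/4): F, Bb, D.
Ab (6/4): Ab, D, F.
C (6/3): C, Eb, Ab.

Bb, D, F | F, Bb, D | Ab, D, F | C, Eb, Ab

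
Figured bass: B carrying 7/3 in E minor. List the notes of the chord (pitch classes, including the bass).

The written figures 7/3 are shorthand for 7/5/3: the 5 is implied.
A third above B in this key is D.
A fifth above B in this key is F#.
A seventh above B in this key is A.
Together with the bass B, this spells B minor seventh in root position.

B, D, F#, A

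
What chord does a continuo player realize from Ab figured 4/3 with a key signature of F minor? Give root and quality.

The figures 4/3 indicate a seventh chord in second inversion.
In second inversion the root lies a fourth above the bass: a fourth above Ab in F minor is Db.
The chord tones are Ab, C, Db, F, giving Db major seventh.

Db major seventh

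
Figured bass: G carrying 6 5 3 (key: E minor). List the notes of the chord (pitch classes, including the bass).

A third above G in this key is B.
A fifth above G in this key is D.
A sixth above G in this key is E.
Together with the bass G, this spells E minor seventh in first inversion.

G, B, D, E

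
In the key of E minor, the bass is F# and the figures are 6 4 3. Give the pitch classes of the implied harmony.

A third above F# in this key is A.
A fourth above F# in this key is B.
A sixth above F# in this key is D.
Together with the bass F#, this spells B minor seventh in second inversion.

F#, A, B, D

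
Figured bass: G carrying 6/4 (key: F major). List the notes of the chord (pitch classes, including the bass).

A fourth above G in this key is C.
A sixth above G in this key is E.
Together with the bass G, this spells C major in second inversion.

G, C, E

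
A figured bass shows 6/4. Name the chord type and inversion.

triad, second inversion

Intervals of 6/4 above the bass form a triad; the bass is the fifth, so this is second inversion.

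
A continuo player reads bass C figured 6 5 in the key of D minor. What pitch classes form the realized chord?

The written figures 6 5 are shorthand for 6/5/3: the 3 is implied.
A third above C in this key is E.
A fifth above C in this key is G.
A sixth above C in this key is A.
Together with the bass C, this spells A minor seventh in first inversion.

C, E, G, A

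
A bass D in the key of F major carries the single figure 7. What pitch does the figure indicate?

Counting 6 letter steps above D lands on C; in F major, that letter is C.

C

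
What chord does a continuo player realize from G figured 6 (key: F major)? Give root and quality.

E diminished

The figures 6 indicate a triad in first inversion.
In first inversion the root lies a sixth above the bass: a sixth above G in F major is E.
The chord tones are G, Bb, E, giving E diminished.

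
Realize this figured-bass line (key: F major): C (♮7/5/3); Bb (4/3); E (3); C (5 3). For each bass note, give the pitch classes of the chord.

C (♮7/5/3): C, E, G, B.
Bb (6/4/3): Bb, D, E, G.
E (5/3): E, G, Bb.
C (5/3): C, E, G.

C, E, G, B | Bb, D, E, G | E, G, Bb | C, E, G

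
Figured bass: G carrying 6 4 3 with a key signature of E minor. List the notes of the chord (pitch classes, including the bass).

A third above G in this key is B.
A fourth above G in this key is C.
A sixth above G in this key is E.
Together with the bass G, this spells C major seventh in second inversion.

G, B, C, E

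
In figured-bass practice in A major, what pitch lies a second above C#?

D

Counting 1 letter step above C# lands on D; in A major, that letter is D.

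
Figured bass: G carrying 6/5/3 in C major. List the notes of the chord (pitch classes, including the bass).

A third above G in this key is B.
A fifth above G in this key is D.
A sixth above G in this key is E.
Together with the bass G, this spells E minor seventh in first inversion.

G, B, D, E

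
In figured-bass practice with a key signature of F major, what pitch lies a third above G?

Counting 2 letter steps above G lands on B; in F major, that letter is Bb.

Bb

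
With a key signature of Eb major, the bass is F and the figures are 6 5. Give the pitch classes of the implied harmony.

F, Ab, C, D

The written figures 6 5 are shorthand for 6/5/3: the 3 is implied.
A third above F in this key is Ab.
A fifth above F in this key is C.
A sixth above F in this key is D.
Together with the bass F, this spells D half-diminished seventh in first inversion.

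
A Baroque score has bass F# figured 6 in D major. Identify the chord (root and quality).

D major

The figures 6 indicate a triad in first inversion.
In first inversion the root lies a sixth above the bass: a sixth above F# in D major is D.
The chord tones are F#, A, D, giving D major.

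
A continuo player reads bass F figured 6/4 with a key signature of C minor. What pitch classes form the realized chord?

F, Bb, D

A fourth above F in this key is Bb.
A sixth above F in this key is D.
Together with the bass F, this spells Bb major in second inversion.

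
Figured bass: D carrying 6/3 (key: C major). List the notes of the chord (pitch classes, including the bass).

A third above D in this key is F.
A sixth above D in this key is B.
Together with the bass D, this spells B diminished in first inversion.

D, F, B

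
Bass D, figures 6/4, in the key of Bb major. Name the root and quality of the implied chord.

G minor

The figures 6/4 indicate a triad in second inversion.
In second inversion the root lies a fourth above the bass: a fourth above D in Bb major is G.
The chord tones are D, G, Bb, giving G minor.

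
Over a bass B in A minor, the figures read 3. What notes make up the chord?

B, D, F

The written figures 3 are shorthand for 5/3: the 5 is implied.
A third above B in this key is D.
A fifth above B in this key is F.
Together with the bass B, this spells B diminished in root position.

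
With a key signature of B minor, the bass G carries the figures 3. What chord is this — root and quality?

G major

The figures 3 indicate a triad in root position.
In root position the bass is the root, so the root is G.
The chord tones are G, B, D, giving G major.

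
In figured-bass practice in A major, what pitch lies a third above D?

Counting 2 letter steps above D lands on F; in A major, that letter is F#.

F#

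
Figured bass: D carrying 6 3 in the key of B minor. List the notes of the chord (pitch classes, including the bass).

D, F#, B

A third above D in this key is F#.
A sixth above D in this key is B.
Together with the bass D, this spells B minor in first inversion.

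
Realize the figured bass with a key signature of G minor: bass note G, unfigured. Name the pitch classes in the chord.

G, Bb, D

An unfigured bass implies 5/3.
A third above G in this key is Bb.
A fifth above G in this key is D.
Together with the bass G, this spells G minor in root position.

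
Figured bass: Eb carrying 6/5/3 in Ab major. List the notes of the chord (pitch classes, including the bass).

Eb, G, Bb, C

A third above Eb in this key is G.
A fifth above Eb in this key is Bb.
A sixth above Eb in this key is C.
Together with the bass Eb, this spells C minor seventh in first inversion.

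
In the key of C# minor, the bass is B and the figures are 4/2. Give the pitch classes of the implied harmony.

The written figures 4/2 are shorthand for 6/4/2: the 6 is implied.
A second above B in this key is C#.
A fourth above B in this key is E.
A sixth above B in this key is G#.
Together with the bass B, this spells C# minor seventh in third inversion.

B, C#, E, G#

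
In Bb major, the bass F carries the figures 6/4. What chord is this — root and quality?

The figures 6/4 indicate a triad in second inversion.
In second inversion the root lies a fourth above the bass: a fourth above F in Bb major is Bb.
The chord tones are F, Bb, D, giving Bb major.

Bb major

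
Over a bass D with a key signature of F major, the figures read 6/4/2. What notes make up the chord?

A second above D in this key is E.
A fourth above D in this key is G.
A sixth above D in this key is Bb.
Together with the bass D, this spells E half-diminished seventh in third inversion.

D, E, G, Bb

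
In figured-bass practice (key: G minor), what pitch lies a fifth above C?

G

Counting 4 letter steps above C lands on G; in G minor, that letter is G.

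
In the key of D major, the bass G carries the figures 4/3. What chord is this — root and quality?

The figures 4/3 indicate a seventh chord in second inversion.
In second inversion the root lies a fourth above the bass: a fourth above G in D major is C#.
The chord tones are G, B, C#, E, giving C# half-diminished seventh.

C# half-diminished seventh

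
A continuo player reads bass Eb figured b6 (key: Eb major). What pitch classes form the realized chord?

The written figures b6 are shorthand for 6/3: the 3 is implied.
A third above Eb in this key is G.
A sixth above Eb in this key is C, lowered to Cb by the flat.
Together with the bass Eb, this spells Cb augmented in first inversion.

Eb, G, Cb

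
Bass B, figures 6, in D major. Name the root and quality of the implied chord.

The figures 6 indicate a triad in first inversion.
In first inversion the root lies a sixth above the bass: a sixth above B in D major is G.
The chord tones are B, D, G, giving G major.

G major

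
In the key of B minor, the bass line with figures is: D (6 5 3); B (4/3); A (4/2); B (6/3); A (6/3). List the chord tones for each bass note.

D (6/5/3): D, F#, A, B.
B (6/4/3): B, D, E, G.
A (6/4/2): A, B, D, F#.
B (6/3): B, D, G.
A (6/3): A, C#, F#.

D, F#, A, B | B, D, E, G | A, B, D, F# | B, D, G | A, C#, F#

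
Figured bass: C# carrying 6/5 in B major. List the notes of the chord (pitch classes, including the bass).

The written figures 6/5 are shorthand for 6/5/3: the 3 is implied.
A third above C# in this key is E.
A fifth above C# in this key is G#.
A sixth above C# in this key is A#.
Together with the bass C#, this spells A# half-diminished seventh in first inversion.

C#, E, G#, A#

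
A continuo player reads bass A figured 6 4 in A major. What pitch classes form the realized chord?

A fourth above A in this key is D.
A sixth above A in this key is F#.
Together with the bass A, this spells D major in second inversion.

A, D, F#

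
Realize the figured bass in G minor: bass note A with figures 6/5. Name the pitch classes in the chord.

A, C, Eb, F

The written figures 6/5 are shorthand for 6/5/3: the 3 is implied.
A third above A in this key is C.
A fifth above A in this key is Eb.
A sixth above A in this key is F.
Together with the bass A, this spells F dominant seventh in first inversion.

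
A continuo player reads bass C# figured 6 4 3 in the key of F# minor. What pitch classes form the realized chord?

C#, E, F#, A

A third above C# in this key is E.
A fourth above C# in this key is F#.
A sixth above C# in this key is A.
Together with the bass C#, this spells F# minor seventh in second inversion.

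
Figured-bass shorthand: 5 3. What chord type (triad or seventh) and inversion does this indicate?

Intervals of 5/3 above the bass form a triad; the bass is the root, so this is root position.

triad, root position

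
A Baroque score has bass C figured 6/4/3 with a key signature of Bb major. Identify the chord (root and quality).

The figures 6/4/3 indicate a seventh chord in second inversion.
In second inversion the root lies a fourth above the bass: a fourth above C in Bb major is F.
The chord tones are C, Eb, F, A, giving F dominant seventh.

F dominant seventh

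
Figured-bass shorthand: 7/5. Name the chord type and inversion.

seventh chord, root position

7/5 is shorthand for 7/5/3.
Intervals of 7/5/3 above the bass form a seventh chord; the bass is the root, so this is root position.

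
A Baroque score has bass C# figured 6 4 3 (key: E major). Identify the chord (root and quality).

F# minor seventh

The figures 6 4 3 indicate a seventh chord in second inversion.
In second inversion the root lies a fourth above the bass: a fourth above C# in E major is F#.
The chord tones are C#, E, F#, A, giving F# minor seventh.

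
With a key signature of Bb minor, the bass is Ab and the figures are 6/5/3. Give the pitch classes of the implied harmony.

Ab, C, Eb, F

A third above Ab in this key is C.
A fifth above Ab in this key is Eb.
A sixth above Ab in this key is F.
Together with the bass Ab, this spells F minor seventh in first inversion.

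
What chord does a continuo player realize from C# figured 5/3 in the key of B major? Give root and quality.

The figures 5/3 indicate a triad in root position.
In root position the bass is the root, so the root is C#.
The chord tones are C#, E, G#, giving C# minor.

C# minor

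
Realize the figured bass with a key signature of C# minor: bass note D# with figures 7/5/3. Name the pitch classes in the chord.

D#, F#, A, C#

A third above D# in this key is F#.
A fifth above D# in this key is A.
A seventh above D# in this key is C#.
Together with the bass D#, this spells D# half-diminished seventh in root position.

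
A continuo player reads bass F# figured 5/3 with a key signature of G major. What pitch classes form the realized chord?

A third above F# in this key is A.
A fifth above F# in this key is C.
Together with the bass F#, this spells F# diminished in root position.

F#, A, C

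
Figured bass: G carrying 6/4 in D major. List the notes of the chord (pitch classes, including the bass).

A fourth above G in this key is C#.
A sixth above G in this key is E.
Together with the bass G, this spells C# diminished in second inversion.

G, C#, E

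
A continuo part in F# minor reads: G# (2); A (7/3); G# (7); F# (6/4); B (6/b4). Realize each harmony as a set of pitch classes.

G#, A, C#, E | A, C#, E, G# | G#, B, D, F# | F#, B, D | B, Eb, G#

G# (6/4/2): G#, A, C#, E.
A (7/5/3): A, C#, E, G#.
G# (7/5/3): G#, B, D, F#.
F# (6/4): F#, B, D.
B (6/b4): B, Eb, G#.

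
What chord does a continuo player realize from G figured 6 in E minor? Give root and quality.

E minor

The figures 6 indicate a triad in first inversion.
In first inversion the root lies a sixth above the bass: a sixth above G in E minor is E.
The chord tones are G, B, E, giving E minor.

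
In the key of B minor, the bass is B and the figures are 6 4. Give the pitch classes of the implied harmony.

A fourth above B in this key is E.
A sixth above B in this key is G.
Together with the bass B, this spells E minor in second inversion.

B, E, G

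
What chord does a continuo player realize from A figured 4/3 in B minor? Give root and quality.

D major seventh

The figures 4/3 indicate a seventh chord in second inversion.
In second inversion the root lies a fourth above the bass: a fourth above A in B minor is D.
The chord tones are A, C#, D, F#, giving D major seventh.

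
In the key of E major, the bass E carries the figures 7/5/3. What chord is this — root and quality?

E major seventh

The figures 7/5/3 indicate a seventh chord in root position.
In root position the bass is the root, so the root is E.
The chord tones are E, G#, B, D#, giving E major seventh.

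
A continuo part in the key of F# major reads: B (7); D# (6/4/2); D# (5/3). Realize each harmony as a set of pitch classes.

B, D#, F#, A# | D#, E#, G#, B | D#, F#, A#

B (7/5/3): B, D#, F#, A#.
D# (6/4/2): D#, E#, G#, B.
D# (5/3): D#, F#, A#.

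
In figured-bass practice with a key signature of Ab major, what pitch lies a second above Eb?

F

Counting 1 letter step above Eb lands on F; in Ab major, that letter is F.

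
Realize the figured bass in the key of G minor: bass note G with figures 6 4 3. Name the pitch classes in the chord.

G, Bb, C, Eb

A third above G in this key is Bb.
A fourth above G in this key is C.
A sixth above G in this key is Eb.
Together with the bass G, this spells C minor seventh in second inversion.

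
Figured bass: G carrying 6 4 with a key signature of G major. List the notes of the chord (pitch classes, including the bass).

G, C, E

A fourth above G in this key is C.
A sixth above G in this key is E.
Together with the bass G, this spells C major in second inversion.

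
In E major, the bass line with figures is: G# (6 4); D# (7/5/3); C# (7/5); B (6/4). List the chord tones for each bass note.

G# (6/4): G#, C#, E.
D# (7/5/3): D#, F#, A, C#.
C# (7/5/3): C#, E, G#, B.
B (6/4): B, E, G#.

G#, C#, E | D#, F#, A, C# | C#, E, G#, B | B, E, G#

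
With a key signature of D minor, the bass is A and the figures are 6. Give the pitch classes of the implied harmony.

The written figures 6 are shorthand for 6/3: the 3 is implied.
A third above A in this key is C.
A sixth above A in this key is F.
Together with the bass A, this spells F major in first inversion.

A, C, F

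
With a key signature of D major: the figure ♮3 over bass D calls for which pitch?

F

Counting 2 letter steps above D lands on F; in D major, that letter is F#.
The ♮3 figure makes it natural, giving F.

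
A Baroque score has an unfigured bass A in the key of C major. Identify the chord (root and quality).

A minor

An unfigured bass indicates a triad in root position.
In root position the bass is the root, so the root is A.
The chord tones are A, C, E, giving A minor.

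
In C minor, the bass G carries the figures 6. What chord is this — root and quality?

Eb major

The figures 6 indicate a triad in first inversion.
In first inversion the root lies a sixth above the bass: a sixth above G in C minor is Eb.
The chord tones are G, Bb, Eb, giving Eb major.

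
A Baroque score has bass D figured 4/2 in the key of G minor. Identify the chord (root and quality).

Eb major seventh

The figures 4/2 indicate a seventh chord in third inversion.
In third inversion the root lies a second above the bass: a second above D in G minor is Eb.
The chord tones are D, Eb, G, Bb, giving Eb major seventh.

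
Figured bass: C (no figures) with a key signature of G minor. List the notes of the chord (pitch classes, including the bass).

An unfigured bass implies 5/3.
A third above C in this key is Eb.
A fifth above C in this key is G.
Together with the bass C, this spells C minor in root position.

C, Eb, G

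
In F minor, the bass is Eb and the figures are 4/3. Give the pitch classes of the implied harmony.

The written figures 4/3 are shorthand for 6/4/3: the 6 is implied.
A third above Eb in this key is G.
A fourth above Eb in this key is Ab.
A sixth above Eb in this key is C.
Together with the bass Eb, this spells Ab major seventh in second inversion.

Eb, G, Ab, C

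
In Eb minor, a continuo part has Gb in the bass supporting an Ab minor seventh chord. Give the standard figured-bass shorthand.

4/2

Gb is the seventh of Ab minor seventh, so the chord is in third inversion.
A seventh chord in third inversion is figured 6/4/2, conventionally abbreviated 4/2.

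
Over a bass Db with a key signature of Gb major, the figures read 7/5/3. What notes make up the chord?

Db, F, Ab, Cb

A third above Db in this key is F.
A fifth above Db in this key is Ab.
A seventh above Db in this key is Cb.
Together with the bass Db, this spells Db dominant seventh in root position.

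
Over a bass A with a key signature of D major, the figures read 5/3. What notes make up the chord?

A, C#, E

A third above A in this key is C#.
A fifth above A in this key is E.
Together with the bass A, this spells A major in root position.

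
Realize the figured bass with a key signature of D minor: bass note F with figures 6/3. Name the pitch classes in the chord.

A third above F in this key is A.
A sixth above F in this key is D.
Together with the bass F, this spells D minor in first inversion.

F, A, D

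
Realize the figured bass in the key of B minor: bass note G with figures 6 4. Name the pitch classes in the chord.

G, C#, E

A fourth above G in this key is C#.
A sixth above G in this key is E.
Together with the bass G, this spells C# diminished in second inversion.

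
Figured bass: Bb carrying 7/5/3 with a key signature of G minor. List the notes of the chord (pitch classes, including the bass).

A third above Bb in this key is D.
A fifth above Bb in this key is F.
A seventh above Bb in this key is A.
Together with the bass Bb, this spells Bb major seventh in root position.

Bb, D, F, A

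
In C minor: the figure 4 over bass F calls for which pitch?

Bb

Counting 3 letter steps above F lands on B; in C minor, that letter is Bb.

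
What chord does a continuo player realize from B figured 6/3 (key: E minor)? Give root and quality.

The figures 6/3 indicate a triad in first inversion.
In first inversion the root lies a sixth above the bass: a sixth above B in E minor is G.
The chord tones are B, D, G, giving G major.

G major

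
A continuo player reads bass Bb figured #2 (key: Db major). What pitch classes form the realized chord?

The written figures #2 are shorthand for 6/4/2: the 6/4 are implied.
A second above Bb in this key is C, raised to C# by the sharp.
A fourth above Bb in this key is Eb.
A sixth above Bb in this key is Gb.

Bb, C#, Eb, Gb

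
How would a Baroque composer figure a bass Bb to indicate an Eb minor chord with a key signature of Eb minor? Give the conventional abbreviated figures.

6/4

Bb is the fifth of Eb minor, so the chord is in second inversion.
A triad in second inversion is figured 6/4, conventionally abbreviated 6/4.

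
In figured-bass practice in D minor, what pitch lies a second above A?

Bb

Counting 1 letter step above A lands on B; in D minor, that letter is Bb.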